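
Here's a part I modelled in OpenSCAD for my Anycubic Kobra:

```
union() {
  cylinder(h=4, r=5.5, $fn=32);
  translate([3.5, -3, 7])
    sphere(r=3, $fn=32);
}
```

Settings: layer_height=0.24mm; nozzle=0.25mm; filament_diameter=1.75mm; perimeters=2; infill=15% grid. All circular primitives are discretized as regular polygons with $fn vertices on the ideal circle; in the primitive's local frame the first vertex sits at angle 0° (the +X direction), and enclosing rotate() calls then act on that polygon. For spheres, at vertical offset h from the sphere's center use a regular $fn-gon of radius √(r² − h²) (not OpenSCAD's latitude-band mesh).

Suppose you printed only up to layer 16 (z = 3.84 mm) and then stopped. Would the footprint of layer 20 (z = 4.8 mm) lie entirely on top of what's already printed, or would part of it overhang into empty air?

part overhangs

Compare the two slices. At z = 3.84: the r=5.5 cylinder contributes a regular 32-gon of circumradius 5.5 (area = (32/2)·5.500²·sin(360°/32) = 94.42 mm²); the sphere at (3.5, -3) is not intersected at this z (|z−center|=3.160 > r=3); Combining (union): only the r=5.5 cylinder is present, so the union is just that shape — area = 94.42 mm². At z = 4.8: the cylinder does not reach this height (z outside [0, 4]); the r=3 sphere at (3.5, -3) contributes a regular 32-gon of circumradius √(3²−2.2²) = 2.040 (area = (32/2)·2.040²·sin(360°/32) = 12.99 mm²); Merging all regions: only the r=3 sphere at (3.5, -3) is present, so the union is just that shape — area = 12.99 mm². Checking containment: at z = 4.8 the cross-section extends beyond the z = 3.84 cross-section by about 3.49 mm².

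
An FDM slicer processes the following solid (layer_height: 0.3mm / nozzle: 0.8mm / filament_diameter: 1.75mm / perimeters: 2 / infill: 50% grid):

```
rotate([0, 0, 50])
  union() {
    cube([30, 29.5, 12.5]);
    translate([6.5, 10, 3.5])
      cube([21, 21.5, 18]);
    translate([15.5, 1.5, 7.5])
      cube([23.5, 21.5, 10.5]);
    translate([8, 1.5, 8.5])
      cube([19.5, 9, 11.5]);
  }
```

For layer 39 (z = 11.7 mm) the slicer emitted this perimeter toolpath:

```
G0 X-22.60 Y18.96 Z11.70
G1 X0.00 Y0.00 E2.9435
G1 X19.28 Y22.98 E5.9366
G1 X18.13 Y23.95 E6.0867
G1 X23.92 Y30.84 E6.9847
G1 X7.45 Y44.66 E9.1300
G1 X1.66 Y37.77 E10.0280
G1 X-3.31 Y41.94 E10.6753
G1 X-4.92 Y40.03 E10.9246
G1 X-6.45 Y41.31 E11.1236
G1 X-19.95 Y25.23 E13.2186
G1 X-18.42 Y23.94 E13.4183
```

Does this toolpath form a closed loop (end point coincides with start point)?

Start point (G0): (-22.60, 18.96). End point (last G1): the path does not return to the start — open.

no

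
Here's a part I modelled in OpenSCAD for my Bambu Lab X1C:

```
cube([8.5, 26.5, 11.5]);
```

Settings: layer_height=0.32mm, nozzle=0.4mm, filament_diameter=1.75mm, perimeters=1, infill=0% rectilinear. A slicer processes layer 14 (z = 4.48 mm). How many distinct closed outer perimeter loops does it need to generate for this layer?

At z = 4.48 mm: the cube is present — its section is the full 8.5×26.5 rectangle. The result has 1 disconnected region.

1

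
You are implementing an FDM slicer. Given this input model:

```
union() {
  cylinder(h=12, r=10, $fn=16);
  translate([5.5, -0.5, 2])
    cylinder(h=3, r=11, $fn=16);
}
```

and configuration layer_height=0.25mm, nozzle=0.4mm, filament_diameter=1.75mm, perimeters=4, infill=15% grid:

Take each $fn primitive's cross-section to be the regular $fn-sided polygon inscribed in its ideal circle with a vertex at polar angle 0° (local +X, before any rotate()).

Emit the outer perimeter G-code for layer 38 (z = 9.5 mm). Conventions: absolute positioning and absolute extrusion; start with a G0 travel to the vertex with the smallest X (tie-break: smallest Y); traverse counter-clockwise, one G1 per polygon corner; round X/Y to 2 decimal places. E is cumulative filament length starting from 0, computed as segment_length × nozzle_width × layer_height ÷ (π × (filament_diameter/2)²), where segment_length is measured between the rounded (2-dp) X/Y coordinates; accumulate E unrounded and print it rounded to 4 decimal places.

G0 X-10.00 Y0.00 Z9.50
G1 X-9.24 Y-3.83 E0.1623
G1 X-7.07 Y-7.07 E0.3245
G1 X-3.83 Y-9.24 E0.4866
G1 X0.00 Y-10.00 E0.6489
G1 X3.83 Y-9.24 E0.8113
G1 X7.07 Y-7.07 E0.9734
G1 X9.24 Y-3.83 E1.1355
G1 X10.00 Y0.00 E1.2978
G1 X9.24 Y3.83 E1.4602
G1 X7.07 Y7.07 E1.6223
G1 X3.83 Y9.24 E1.7844
G1 X0.00 Y10.00 E1.9468
G1 X-3.83 Y9.24 E2.1091
G1 X-7.07 Y7.07 E2.2712
G1 X-9.24 Y3.83 E2.4334
G1 X-10.00 Y0.00 E2.5957

At z = 9.5 mm: the cylinder: section is a regular 16-gon, circumradius r=10; the cylinder at (5.5, -0.5) does not reach this height (z outside [2, 5]); Merging all regions: only the r=10 cylinder is present, so the union is just that shape — 1 connected region. The outline is a single polygon with 16 vertices. Extrusion per mm of travel: 0.4 × 0.25 / (π × 0.875²) = 0.041575. Accumulating E over each segment gives final E = 2.5957.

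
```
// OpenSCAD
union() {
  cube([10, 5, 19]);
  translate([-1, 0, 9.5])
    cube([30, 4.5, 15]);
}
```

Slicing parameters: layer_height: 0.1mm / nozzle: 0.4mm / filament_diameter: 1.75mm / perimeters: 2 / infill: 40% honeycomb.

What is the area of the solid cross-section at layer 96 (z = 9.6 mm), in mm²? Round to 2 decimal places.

140.00 mm²

At z = 9.6 mm: the 10×5 cube contributes its full rectangle (area 50.00 mm²); the cube at (-1, 0) (footprint 30×4.5) is included at this height (area 135.00 mm²); Merging all regions: the regions partially overlap — summed areas 185.00 mm² minus the doubly-counted overlap 45.00 mm² gives 140.00 mm² — area = 140.00 mm². Overall, the cross-section is a single solid region. Net area = 140.00 mm².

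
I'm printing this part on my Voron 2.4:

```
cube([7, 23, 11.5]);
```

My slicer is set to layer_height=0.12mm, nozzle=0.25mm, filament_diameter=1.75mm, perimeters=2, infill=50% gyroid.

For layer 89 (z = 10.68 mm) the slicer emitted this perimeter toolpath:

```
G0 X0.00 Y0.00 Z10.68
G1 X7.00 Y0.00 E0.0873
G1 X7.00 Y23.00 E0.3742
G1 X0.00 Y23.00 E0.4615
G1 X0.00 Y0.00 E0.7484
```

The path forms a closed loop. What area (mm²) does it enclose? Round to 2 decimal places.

Apply the shoelace formula to the sequence of (X, Y) vertices; enclosed area = 161.00 mm².

161.00 mm²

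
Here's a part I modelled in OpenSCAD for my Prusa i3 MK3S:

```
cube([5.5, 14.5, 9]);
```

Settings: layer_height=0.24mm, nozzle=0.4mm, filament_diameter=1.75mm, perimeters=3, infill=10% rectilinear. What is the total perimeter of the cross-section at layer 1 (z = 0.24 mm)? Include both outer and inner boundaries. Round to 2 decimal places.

40.00 mm

At z = 0.24 mm: the 5.5×14.5 cube contributes its full rectangle (perimeter 40.00 mm). Overall, the cross-section is a single solid region. Total boundary length (outer) = 40.00 mm.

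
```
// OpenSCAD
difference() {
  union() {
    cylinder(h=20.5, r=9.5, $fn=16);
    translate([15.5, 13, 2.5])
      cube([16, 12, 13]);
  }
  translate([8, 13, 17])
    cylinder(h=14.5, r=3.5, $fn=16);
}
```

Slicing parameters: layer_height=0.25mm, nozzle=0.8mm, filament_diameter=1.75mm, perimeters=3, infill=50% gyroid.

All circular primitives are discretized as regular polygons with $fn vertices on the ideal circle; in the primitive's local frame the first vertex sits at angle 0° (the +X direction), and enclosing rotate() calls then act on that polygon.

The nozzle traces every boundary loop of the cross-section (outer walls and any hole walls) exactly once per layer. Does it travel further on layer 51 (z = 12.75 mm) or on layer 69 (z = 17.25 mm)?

Layer 51 (z = 12.75): the r=9.5 cylinder contributes a regular 16-gon of circumradius 9.5 (perimeter = 2·16·9.500·sin(180°/16) = 59.31 mm); the cube at (15.5, 13) is present — its section is the full 16×12 rectangle (perimeter 56.00 mm); Taking the union: the 2 present regions are separate (no shared area or edge), so areas and boundary lengths simply add and each stays a separate island — boundary = 115.31 mm; the cylinder at (8, 13) is absent (z outside [17, 31.5]); Taking the first minus the rest: none of the subtracted shapes is present at this height, so that combined region is unchanged — boundary = 115.31 mm. So its perimeter = 115.31 mm. Layer 69 (z = 17.25): the r=9.5 cylinder gives a regular 16-gon of circumradius 9.5 (constant along its height) (perimeter = 2·16·9.500·sin(180°/16) = 59.31 mm); the cube at (15.5, 13) is absent (z outside [2.5, 15.5]); Combining (union): only the r=9.5 cylinder is present, so the union is just that shape — boundary = 59.31 mm; the r=3.5 cylinder at (8, 13) gives a regular 16-gon of circumradius 3.5 (constant along its height) (perimeter = 2·16·3.500·sin(180°/16) = 21.85 mm); After the difference (first − rest): starting from that combined region, the r=3.5 cylinder at (8, 13) misses the remaining region (no effect) — boundary = 59.31 mm. So its perimeter = 59.31 mm. Layer 51 is larger (115.31 vs 59.31 mm).

layer 51 (z = 12.75 mm)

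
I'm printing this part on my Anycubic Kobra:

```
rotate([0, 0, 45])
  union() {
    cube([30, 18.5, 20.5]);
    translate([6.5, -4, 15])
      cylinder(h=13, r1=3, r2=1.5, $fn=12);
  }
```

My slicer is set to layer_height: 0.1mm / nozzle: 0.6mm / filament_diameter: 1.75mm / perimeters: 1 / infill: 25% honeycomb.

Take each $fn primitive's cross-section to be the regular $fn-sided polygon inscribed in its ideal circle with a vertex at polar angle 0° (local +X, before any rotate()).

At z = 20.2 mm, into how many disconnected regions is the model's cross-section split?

2

At z = 20.2 mm: the cube is present — its section is the full 30×18.5 rectangle; the cone at (6.5, -4) contributes a regular 12-gon of circumradius 2.400 (interpolated between r1=3 and r2=1.5 at t=0.400); Taking the union: the 2 present regions are separate (no shared area or edge), so areas and boundary lengths simply add and each stays a separate island — 2 connected regions; (rotated 45° about Z; rotation is an isometry so areas/perimeters/island counts are preserved). The result has 2 disconnected regions.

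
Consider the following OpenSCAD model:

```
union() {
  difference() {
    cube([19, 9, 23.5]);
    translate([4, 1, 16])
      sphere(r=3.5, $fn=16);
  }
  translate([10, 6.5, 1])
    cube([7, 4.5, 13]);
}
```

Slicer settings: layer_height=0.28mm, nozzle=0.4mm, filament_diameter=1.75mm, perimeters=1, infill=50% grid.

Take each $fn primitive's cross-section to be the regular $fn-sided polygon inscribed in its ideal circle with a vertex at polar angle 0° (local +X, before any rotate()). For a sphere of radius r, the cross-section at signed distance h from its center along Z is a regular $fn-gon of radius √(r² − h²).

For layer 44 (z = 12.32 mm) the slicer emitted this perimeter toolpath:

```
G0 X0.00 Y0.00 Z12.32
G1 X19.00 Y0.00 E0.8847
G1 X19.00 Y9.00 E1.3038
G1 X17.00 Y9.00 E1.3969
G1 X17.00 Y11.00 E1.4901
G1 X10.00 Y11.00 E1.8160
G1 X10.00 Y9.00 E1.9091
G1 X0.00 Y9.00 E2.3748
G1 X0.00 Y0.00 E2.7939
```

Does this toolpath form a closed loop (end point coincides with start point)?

yes

Start point (G0): (0.00, 0.00). End point (last G1): the path returns to the start — closed.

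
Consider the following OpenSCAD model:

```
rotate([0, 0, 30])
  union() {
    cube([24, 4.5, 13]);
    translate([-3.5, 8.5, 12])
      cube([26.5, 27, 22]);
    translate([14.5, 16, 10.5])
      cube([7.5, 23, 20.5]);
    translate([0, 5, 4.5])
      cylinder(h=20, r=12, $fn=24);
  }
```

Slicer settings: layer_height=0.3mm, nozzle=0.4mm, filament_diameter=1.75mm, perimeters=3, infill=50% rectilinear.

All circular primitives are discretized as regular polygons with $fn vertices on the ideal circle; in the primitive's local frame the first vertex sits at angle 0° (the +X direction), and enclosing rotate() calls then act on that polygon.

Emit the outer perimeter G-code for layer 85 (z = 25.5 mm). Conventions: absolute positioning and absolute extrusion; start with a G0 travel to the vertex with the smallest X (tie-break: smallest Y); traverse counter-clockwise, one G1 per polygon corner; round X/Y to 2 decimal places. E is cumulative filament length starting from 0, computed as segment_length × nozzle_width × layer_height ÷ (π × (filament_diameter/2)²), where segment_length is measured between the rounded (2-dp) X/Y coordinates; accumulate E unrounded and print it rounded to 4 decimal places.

At z = 25.5 mm: the cube is absent (z outside [0, 13]); the cube at (-3.5, 8.5) is present — its section is the full 26.5×27 rectangle; the cube at (14.5, 16) is present — its section is the full 7.5×23 rectangle; the cylinder at (0, 5) is not intersected at this z (z outside [4.5, 24.5]); Combining (union): the regions partially overlap (shared area 146.25 mm²), so overlapping operands fuse into one piece — 1 connected region; (whole slice rotated 30° about Z — lengths, areas and connectivity unchanged). The outline is a single polygon with 8 vertices. Extrusion per mm of travel: 0.4 × 0.3 / (π × 0.875²) = 0.049890. Accumulating E over each segment gives final E = 5.6872.

G0 X-20.78 Y28.99 Z25.50
G1 X-7.28 Y5.61 E1.3469
G1 X15.67 Y18.86 E2.6690
G1 X2.17 Y42.24 E4.0159
G1 X1.30 Y41.74 E4.0660
G1 X-0.45 Y44.77 E4.2406
G1 X-6.94 Y41.02 E4.6145
G1 X-5.19 Y37.99 E4.7891
G1 X-20.78 Y28.99 E5.6872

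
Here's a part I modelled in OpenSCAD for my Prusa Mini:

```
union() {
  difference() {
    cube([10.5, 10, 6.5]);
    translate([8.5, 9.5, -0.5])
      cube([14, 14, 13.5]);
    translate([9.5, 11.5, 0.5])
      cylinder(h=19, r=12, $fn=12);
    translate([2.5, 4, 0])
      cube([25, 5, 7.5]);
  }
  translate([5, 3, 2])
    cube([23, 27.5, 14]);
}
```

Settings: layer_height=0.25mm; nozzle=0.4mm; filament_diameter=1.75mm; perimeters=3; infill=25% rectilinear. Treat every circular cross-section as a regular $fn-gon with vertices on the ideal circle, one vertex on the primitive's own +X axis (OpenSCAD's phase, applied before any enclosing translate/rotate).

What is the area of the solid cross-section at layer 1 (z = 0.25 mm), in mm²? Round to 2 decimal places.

64.00 mm²

At z = 0.25 mm: the cube is present — its section is the full 10.5×10 rectangle (area 105.00 mm²); the 14×14 cube at (8.5, 9.5) contributes its full rectangle (area 196.00 mm²); the cylinder at (9.5, 11.5) is absent (z outside [0.5, 19.5]); the cube at (2.5, 4) is present — its section is the full 25×5 rectangle (area 125.00 mm²); Taking the first minus the rest: starting from the 10.5×10 cube (105.00 mm²), the 14×14 cube at (8.5, 9.5) partially overlaps it — only the 1.00 mm² overlap (of its 196.00 mm²) is removed, clipping the outline; the 25×5 cube at (2.5, 4) partially overlaps it — only the 40.00 mm² overlap (of its 125.00 mm²) is removed, clipping the outline — area = 64.00 mm²; the cube at (5, 3) is absent (z outside [2, 16]); Taking the union: only the result so far is present, so the union is just that shape — area = 64.00 mm². Overall, the cross-section is a single solid region. Net area = 64.00 mm².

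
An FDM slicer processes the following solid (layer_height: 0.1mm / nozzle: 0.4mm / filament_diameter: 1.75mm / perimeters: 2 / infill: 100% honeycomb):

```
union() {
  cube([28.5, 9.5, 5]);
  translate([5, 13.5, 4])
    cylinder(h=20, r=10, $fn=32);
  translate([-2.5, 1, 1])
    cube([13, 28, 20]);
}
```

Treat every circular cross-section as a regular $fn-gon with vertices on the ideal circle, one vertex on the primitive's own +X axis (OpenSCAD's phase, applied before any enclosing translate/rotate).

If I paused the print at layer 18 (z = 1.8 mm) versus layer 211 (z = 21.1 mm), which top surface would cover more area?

Layer 18 (z = 1.8): the cube (footprint 28.5×9.5) is included at this height (area 270.75 mm²); the cylinder at (5, 13.5) is not intersected at this z (z outside [4, 24]); the cube at (-2.5, 1) is present — its section is the full 13×28 rectangle (area 364.00 mm²); Taking the union: the regions partially overlap — summed areas 634.75 mm² minus the doubly-counted overlap 89.25 mm² gives 545.50 mm² — area = 545.50 mm². So its area = 545.50 mm². Layer 211 (z = 21.1): the cube does not reach this height (z outside [0, 5]); the r=10 cylinder at (5, 13.5) gives a regular 32-gon of circumradius 10 (constant along its height) (area = (32/2)·10.000²·sin(360°/32) = 312.14 mm²); the cube at (-2.5, 1) does not reach this height (z outside [1, 21]); Taking the union: only the r=10 cylinder at (5, 13.5) is present, so the union is just that shape — area = 312.14 mm². So its area = 312.14 mm². Layer 18 is larger (545.50 vs 312.14 mm²).

layer 18 (z = 1.8 mm)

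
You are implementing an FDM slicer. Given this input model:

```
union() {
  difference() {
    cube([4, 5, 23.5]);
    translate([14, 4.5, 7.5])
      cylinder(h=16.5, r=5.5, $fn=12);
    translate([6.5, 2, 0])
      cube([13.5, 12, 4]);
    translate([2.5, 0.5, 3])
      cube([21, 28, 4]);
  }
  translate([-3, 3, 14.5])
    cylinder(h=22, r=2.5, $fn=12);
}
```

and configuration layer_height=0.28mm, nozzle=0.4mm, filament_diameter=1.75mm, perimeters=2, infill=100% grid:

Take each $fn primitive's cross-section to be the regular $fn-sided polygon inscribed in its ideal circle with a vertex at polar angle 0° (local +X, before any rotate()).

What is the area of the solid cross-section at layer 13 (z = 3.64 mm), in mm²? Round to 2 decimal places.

13.25 mm²

At z = 3.64 mm: the cube (footprint 4×5) is included at this height (area 20.00 mm²); the cylinder at (14, 4.5) is absent (z outside [7.5, 24]); the cube at (6.5, 2) is present — its section is the full 13.5×12 rectangle (area 162.00 mm²); the 21×28 cube at (2.5, 0.5) contributes its full rectangle (area 588.00 mm²); Subtracting the remaining from the first: starting from the 4×5 cube (20.00 mm²), the 13.5×12 cube at (6.5, 2) misses the remaining region (no effect); the 21×28 cube at (2.5, 0.5) partially overlaps it — only the 6.75 mm² overlap (of its 588.00 mm²) is removed, clipping the outline — area = 13.25 mm²; the cylinder at (-3, 3) does not reach this height (z outside [14.5, 36.5]); Taking the union: only the result so far is present, so the union is just that shape — area = 13.25 mm². Overall, the cross-section is a single solid region. Net area = 13.25 mm².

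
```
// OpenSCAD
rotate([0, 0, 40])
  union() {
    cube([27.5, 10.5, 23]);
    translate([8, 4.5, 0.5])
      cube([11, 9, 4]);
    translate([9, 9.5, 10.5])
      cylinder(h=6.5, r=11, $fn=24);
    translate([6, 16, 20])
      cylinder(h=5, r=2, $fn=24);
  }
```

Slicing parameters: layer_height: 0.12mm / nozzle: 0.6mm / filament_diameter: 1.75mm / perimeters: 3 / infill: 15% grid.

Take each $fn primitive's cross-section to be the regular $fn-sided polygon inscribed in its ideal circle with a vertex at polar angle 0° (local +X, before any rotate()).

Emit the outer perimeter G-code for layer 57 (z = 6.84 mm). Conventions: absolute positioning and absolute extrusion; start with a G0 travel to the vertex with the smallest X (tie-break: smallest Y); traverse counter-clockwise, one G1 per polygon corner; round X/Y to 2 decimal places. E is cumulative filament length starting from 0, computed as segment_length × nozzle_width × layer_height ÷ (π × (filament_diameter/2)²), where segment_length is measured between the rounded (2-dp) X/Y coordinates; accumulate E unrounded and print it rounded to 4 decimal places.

At z = 6.84 mm: the cube is present — its section is the full 27.5×10.5 rectangle; the cube at (8, 4.5) is not intersected at this z (z outside [0.5, 4.5]); the cylinder at (9, 9.5) is not intersected at this z (z outside [10.5, 17]); the cylinder at (6, 16) is not intersected at this z (z outside [20, 25]); Combining (union): only the 27.5×10.5 cube is present, so the union is just that shape — 1 connected region; (whole slice rotated 40° about Z — lengths, areas and connectivity unchanged). The outline is a single polygon with 4 vertices. Extrusion per mm of travel: 0.6 × 0.12 / (π × 0.875²) = 0.029934. Accumulating E over each segment gives final E = 2.2752.

G0 X-6.75 Y8.04 Z6.84
G1 X0.00 Y0.00 E0.3142
G1 X21.07 Y17.68 E1.1376
G1 X14.32 Y25.72 E1.4518
G1 X-6.75 Y8.04 E2.2752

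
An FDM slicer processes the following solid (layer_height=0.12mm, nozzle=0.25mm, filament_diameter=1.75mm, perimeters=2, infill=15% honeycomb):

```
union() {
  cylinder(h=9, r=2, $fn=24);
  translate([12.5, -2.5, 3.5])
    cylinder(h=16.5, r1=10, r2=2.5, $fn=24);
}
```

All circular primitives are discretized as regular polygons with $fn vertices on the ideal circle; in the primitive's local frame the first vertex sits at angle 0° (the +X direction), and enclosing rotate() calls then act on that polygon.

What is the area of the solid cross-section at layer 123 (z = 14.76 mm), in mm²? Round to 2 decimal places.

74.02 mm²

At z = 14.76 mm: the cylinder does not reach this height (z outside [0, 9]); the cone at (12.5, -2.5): at t=0.682 of its height the radius interpolates to r₁+(r₂−r₁)t = 4.882, giving a regular 24-gon of that circumradius (area = (24/2)·4.882²·sin(360°/24) = 74.02 mm²); Taking the union: only the cone at (12.5, -2.5) is present, so the union is just that shape — area = 74.02 mm². Overall, the cross-section is a single solid region. Net area = 74.02 mm².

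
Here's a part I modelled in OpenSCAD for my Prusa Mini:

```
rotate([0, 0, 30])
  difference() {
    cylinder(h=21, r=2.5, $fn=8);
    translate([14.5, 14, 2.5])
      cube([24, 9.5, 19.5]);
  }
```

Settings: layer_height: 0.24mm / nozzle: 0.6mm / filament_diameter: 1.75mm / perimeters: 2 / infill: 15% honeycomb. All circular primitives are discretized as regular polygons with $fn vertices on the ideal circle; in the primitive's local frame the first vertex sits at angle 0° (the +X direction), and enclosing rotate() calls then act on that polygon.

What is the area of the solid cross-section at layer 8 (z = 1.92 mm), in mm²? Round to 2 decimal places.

17.68 mm²

At z = 1.92 mm: the cylinder: section is a regular 8-gon, circumradius r=2.5 (area = (8/2)·2.500²·sin(360°/8) = 17.68 mm²); the cube at (14.5, 14) is absent (z outside [2.5, 22]); Subtracting the remaining from the first: none of the subtracted shapes is present at this height, so the r=2.5 cylinder is unchanged — area = 17.68 mm²; (whole slice rotated 30° about Z — lengths, areas and connectivity unchanged). Overall, the cross-section is a single solid region. Net area = 17.68 mm².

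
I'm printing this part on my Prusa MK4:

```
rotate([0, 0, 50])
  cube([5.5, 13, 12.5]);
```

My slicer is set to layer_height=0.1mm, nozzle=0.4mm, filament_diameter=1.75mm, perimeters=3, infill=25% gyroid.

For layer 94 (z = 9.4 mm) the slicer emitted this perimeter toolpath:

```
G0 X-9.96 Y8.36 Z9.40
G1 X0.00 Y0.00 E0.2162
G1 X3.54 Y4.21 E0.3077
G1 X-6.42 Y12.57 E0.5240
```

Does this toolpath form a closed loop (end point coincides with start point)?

Start point (G0): (-9.96, 8.36). End point (last G1): the path does not return to the start — open.

no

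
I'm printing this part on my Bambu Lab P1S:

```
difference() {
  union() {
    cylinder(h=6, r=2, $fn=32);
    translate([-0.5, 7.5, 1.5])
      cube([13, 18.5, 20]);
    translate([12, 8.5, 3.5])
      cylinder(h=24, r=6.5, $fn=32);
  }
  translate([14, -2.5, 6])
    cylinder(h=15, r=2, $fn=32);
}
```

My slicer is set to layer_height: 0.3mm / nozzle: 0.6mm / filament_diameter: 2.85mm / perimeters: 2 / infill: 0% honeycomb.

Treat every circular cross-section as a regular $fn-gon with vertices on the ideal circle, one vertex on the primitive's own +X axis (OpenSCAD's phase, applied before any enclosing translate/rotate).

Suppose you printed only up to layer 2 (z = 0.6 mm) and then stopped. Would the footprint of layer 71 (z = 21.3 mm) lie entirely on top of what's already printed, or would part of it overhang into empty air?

Compare the two slices. At z = 0.6: the r=2 cylinder contributes a regular 32-gon of circumradius 2 (area = (32/2)·2.000²·sin(360°/32) = 12.49 mm²); the cube at (-0.5, 7.5) does not reach this height (z outside [1.5, 21.5]); the cylinder at (12, 8.5) does not reach this height (z outside [3.5, 27.5]); Taking the union: only the r=2 cylinder is present, so the union is just that shape — area = 12.49 mm²; the cylinder at (14, -2.5) is not intersected at this z (z outside [6, 21]); After the difference (first − rest): none of the subtracted shapes is present at this height, so the result so far is unchanged — area = 12.49 mm². At z = 21.3: the cylinder is not intersected at this z (z outside [0, 6]); the cube at (-0.5, 7.5) (footprint 13×18.5) is included at this height (area 240.50 mm²); the cylinder at (12, 8.5): section is a regular 32-gon, circumradius r=6.5 (area = (32/2)·6.500²·sin(360°/32) = 131.88 mm²); Merging all regions: the regions partially overlap — summed areas 372.38 mm² minus the doubly-counted overlap 43.16 mm² gives 329.22 mm² — area = 329.22 mm²; the cylinder at (14, -2.5) is not intersected at this z (z outside [6, 21]); Subtracting the remaining from the first: none of the subtracted shapes is present at this height, so that combined region is unchanged — area = 329.22 mm². Checking containment: at z = 21.3 the cross-section extends beyond the z = 0.6 cross-section by about 329.22 mm².

part overhangs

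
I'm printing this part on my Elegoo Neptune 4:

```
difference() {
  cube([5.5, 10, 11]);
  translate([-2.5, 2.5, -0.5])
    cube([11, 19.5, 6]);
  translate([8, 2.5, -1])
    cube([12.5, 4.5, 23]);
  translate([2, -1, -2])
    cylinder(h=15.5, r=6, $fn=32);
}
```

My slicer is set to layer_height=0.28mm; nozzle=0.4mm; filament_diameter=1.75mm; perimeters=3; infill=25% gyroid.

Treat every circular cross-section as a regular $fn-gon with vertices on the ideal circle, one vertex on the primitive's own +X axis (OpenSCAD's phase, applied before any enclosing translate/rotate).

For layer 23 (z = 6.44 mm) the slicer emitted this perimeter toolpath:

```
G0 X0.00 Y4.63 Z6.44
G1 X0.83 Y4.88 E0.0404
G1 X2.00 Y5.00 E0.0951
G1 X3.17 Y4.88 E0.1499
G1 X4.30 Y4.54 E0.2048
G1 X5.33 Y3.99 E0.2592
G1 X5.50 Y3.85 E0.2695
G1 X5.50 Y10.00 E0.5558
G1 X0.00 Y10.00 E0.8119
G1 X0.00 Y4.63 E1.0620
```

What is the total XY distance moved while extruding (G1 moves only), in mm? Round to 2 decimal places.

22.81 mm

Sum the Euclidean lengths of each G1 segment: total = 22.81 mm.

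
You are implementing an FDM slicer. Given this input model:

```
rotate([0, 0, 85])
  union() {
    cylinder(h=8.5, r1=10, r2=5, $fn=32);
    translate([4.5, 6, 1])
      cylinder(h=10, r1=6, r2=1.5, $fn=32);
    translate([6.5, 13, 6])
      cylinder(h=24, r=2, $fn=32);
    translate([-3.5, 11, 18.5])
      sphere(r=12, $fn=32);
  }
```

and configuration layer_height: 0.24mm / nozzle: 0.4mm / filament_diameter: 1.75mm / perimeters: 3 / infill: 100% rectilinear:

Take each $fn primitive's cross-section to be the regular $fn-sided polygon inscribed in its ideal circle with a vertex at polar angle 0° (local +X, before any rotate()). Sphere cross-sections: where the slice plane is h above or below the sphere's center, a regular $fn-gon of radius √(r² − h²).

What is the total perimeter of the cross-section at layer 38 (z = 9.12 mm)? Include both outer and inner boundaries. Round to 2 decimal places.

At z = 9.12 mm: the cone does not reach this height (z outside [0, 8.5]); the cone at (4.5, 6) (r1=6→r2=1.5) has section circumradius 2.346 here — a regular 32-gon (perimeter = 2·32·2.346·sin(180°/32) = 14.72 mm); the cylinder at (6.5, 13): section is a regular 32-gon, circumradius r=2 (perimeter = 2·32·2.000·sin(180°/32) = 12.55 mm); the sphere at (-3.5, 11): section is a regular 32-gon, circumradius = √(r²−h²) = √(12²−9.38²) = 7.484 (perimeter = 2·32·7.484·sin(180°/32) = 46.95 mm); Taking the union: the regions partially overlap (shared area 0.54 mm²), so the edge portions inside another operand are dropped and the merged outline is re-measured after clipping — boundary = 69.67 mm; (rotated 85° about Z; rotation is an isometry so areas/perimeters/island counts are preserved). Overall, the cross-section has 2 separate islands. Total boundary length (outer) = 69.67 mm.

69.67 mm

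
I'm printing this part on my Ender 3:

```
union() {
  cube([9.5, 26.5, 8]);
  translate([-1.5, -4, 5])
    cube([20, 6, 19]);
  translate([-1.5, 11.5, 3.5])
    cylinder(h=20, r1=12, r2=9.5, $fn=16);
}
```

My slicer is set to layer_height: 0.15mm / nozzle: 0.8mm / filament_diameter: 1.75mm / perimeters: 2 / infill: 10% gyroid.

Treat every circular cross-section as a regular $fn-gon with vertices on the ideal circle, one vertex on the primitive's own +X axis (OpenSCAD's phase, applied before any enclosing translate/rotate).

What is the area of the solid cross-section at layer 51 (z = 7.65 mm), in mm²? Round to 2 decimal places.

586.94 mm²

At z = 7.65 mm: the cube is present — its section is the full 9.5×26.5 rectangle (area 251.75 mm²); the 20×6 cube at (-1.5, -4) contributes its full rectangle (area 120.00 mm²); the cone at (-1.5, 11.5): at t=0.208 of its height the radius interpolates to r₁+(r₂−r₁)t = 11.481, giving a regular 16-gon of that circumradius (area = (16/2)·11.481²·sin(360°/16) = 403.56 mm²); Combining (union): the regions partially overlap — summed areas 775.31 mm² minus the doubly-counted overlap 188.37 mm² gives 586.94 mm² — area = 586.94 mm². Overall, the cross-section is a single solid region. Net area = 586.94 mm².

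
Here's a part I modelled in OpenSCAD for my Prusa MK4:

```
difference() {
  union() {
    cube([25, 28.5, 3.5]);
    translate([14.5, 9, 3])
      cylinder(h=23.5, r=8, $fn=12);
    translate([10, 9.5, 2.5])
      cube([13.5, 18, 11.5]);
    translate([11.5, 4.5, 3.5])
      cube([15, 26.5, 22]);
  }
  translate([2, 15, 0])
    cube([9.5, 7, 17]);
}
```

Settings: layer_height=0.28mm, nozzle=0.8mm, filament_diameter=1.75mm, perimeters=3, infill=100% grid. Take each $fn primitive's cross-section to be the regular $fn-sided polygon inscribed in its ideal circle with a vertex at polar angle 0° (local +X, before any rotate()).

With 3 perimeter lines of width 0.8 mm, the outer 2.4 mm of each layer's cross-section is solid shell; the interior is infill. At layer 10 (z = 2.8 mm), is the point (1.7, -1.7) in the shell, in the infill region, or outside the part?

outside

At z = 2.8 mm: the cube is present — its section is the full 25×28.5 rectangle; the cylinder at (14.5, 9) is not intersected at this z (z outside [3, 26.5]); the cube at (10, 9.5) is present — its section is the full 13.5×18 rectangle; the cube at (11.5, 4.5) does not reach this height (z outside [3.5, 25.5]); Taking the union: the 13.5×18 cube at (10, 9.5) lies entirely inside the 25×28.5 cube, so the union is just the 25×28.5 cube — 1 connected region; the cube at (2, 15) (footprint 9.5×7) is included at this height; After the difference (first − rest): starting from that combined region, the 9.5×7 cube at (2, 15) lies wholly inside it (removes its full 66.50 mm² and its 33.00 mm outline becomes a hole wall) — 1 connected region with 1 hole. Overall, the cross-section is one region with 1 hole. The nearest boundary edge runs (25.00, 0.00)→(0.00, 0.00); distance from the point to it = 1.70 mm. The point is not inside any of the regions above, so it lies outside the cross-section (1.70 mm from the nearest boundary).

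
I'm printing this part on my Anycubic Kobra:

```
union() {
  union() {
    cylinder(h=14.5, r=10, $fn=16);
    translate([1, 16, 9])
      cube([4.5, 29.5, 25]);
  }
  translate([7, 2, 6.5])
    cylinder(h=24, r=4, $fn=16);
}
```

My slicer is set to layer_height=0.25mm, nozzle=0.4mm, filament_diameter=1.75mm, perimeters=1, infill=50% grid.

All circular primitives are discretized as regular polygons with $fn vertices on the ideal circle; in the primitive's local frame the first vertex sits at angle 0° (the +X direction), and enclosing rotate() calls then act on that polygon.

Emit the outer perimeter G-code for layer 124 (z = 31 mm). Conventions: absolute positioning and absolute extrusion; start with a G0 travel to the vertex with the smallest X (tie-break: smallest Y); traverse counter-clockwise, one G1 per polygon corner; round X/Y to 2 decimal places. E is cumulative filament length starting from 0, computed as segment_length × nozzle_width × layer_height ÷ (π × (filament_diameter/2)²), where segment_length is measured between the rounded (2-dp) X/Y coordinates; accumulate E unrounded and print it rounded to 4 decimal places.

At z = 31 mm: the cylinder is not intersected at this z (z outside [0, 14.5]); the 4.5×29.5 cube at (1, 16) contributes its full rectangle; Merging all regions: only the 4.5×29.5 cube at (1, 16) is present, so the union is just that shape — 1 connected region; the cylinder at (7, 2) does not reach this height (z outside [6.5, 30.5]); Taking the union: only that combined region is present, so the union is just that shape — 1 connected region. The outline is a single polygon with 4 vertices. Extrusion per mm of travel: 0.4 × 0.25 / (π × 0.875²) = 0.041575. Accumulating E over each segment gives final E = 2.8271.

G0 X1.00 Y16.00 Z31.00
G1 X5.50 Y16.00 E0.1871
G1 X5.50 Y45.50 E1.4136
G1 X1.00 Y45.50 E1.6006
G1 X1.00 Y16.00 E2.8271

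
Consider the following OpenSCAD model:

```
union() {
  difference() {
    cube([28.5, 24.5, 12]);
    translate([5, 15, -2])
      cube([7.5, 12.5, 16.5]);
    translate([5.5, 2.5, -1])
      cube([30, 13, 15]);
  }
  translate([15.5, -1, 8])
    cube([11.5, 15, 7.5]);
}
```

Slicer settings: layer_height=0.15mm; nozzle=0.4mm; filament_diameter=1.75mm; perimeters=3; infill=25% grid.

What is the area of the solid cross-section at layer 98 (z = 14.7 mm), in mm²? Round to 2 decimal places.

At z = 14.7 mm: the cube is absent (z outside [0, 12]); the cube at (5, 15) is absent (z outside [-2, 14.5]); the cube at (5.5, 2.5) is absent (z outside [-1, 14]); Subtracting the remaining from the first: the first operand is absent here, so nothing remains; the cube at (15.5, -1) (footprint 11.5×15) is included at this height (area 172.50 mm²); Merging all regions: only the 11.5×15 cube at (15.5, -1) is present, so the union is just that shape — area = 172.50 mm². Overall, the cross-section is a single solid region. Net area = 172.50 mm².

172.50 mm²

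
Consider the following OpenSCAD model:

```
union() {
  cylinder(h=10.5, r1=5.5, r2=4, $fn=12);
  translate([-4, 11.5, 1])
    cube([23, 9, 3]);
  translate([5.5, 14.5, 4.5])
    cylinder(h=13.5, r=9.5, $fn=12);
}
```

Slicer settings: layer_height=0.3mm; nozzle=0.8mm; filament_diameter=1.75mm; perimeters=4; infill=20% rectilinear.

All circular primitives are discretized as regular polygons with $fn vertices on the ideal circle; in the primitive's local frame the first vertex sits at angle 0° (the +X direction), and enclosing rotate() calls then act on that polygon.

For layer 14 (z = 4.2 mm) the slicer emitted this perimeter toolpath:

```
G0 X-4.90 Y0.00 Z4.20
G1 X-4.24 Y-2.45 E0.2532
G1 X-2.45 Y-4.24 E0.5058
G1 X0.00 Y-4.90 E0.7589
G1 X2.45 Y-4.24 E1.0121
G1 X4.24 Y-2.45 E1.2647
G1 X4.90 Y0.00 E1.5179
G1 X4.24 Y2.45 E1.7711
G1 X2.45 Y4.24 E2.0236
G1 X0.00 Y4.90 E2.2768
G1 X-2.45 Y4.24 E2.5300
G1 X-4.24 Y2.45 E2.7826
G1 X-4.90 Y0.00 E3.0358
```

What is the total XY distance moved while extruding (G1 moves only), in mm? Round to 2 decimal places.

30.42 mm

Sum the Euclidean lengths of each G1 segment: total = 30.42 mm.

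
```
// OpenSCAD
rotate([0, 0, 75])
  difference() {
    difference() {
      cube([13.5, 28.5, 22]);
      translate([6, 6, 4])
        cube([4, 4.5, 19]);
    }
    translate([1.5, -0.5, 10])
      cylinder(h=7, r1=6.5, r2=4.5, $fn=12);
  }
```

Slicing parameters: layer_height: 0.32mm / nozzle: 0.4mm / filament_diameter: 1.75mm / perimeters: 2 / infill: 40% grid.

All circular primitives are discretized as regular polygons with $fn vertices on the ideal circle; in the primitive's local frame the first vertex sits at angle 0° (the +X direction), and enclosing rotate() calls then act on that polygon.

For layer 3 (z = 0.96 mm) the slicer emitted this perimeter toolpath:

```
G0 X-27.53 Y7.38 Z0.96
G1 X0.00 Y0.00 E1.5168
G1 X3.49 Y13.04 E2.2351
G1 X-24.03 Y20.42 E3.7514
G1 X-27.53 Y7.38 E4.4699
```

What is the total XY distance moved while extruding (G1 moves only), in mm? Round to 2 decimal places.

83.99 mm

Sum the Euclidean lengths of each G1 segment: total = 83.99 mm.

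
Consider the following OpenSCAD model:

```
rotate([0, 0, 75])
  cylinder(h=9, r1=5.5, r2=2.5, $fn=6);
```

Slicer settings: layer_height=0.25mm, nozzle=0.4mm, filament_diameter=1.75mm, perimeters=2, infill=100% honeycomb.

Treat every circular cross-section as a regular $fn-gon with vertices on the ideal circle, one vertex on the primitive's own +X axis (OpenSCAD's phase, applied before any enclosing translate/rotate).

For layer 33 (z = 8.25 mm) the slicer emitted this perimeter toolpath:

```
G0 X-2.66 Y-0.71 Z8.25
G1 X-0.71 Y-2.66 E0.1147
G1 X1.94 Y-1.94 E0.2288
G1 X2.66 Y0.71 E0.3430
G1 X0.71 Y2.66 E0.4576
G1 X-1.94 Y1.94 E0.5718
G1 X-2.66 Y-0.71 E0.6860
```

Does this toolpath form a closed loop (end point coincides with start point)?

yes

Start point (G0): (-2.66, -0.71). End point (last G1): the path returns to the start — closed.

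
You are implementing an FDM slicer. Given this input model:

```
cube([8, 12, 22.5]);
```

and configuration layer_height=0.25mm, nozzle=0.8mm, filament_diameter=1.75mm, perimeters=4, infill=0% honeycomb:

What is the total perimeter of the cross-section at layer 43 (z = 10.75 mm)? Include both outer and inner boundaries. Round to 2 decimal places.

40.00 mm

At z = 10.75 mm: the 8×12 cube contributes its full rectangle (perimeter 40.00 mm). Overall, the cross-section is a single solid region. Total boundary length (outer) = 40.00 mm.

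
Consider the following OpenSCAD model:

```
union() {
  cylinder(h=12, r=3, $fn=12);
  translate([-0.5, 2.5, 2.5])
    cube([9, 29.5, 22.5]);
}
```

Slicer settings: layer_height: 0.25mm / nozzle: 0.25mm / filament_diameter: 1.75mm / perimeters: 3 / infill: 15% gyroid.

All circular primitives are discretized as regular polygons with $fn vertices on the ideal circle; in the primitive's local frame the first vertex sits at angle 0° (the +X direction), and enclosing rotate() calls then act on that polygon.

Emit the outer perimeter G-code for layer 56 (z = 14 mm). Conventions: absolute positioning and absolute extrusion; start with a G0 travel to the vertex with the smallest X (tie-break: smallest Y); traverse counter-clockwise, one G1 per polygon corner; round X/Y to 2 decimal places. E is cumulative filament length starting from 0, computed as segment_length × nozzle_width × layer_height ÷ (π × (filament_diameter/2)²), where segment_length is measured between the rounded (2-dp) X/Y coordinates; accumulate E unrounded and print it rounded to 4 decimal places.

G0 X-0.50 Y2.50 Z14.00
G1 X8.50 Y2.50 E0.2339
G1 X8.50 Y32.00 E1.0004
G1 X-0.50 Y32.00 E1.2343
G1 X-0.50 Y2.50 E2.0008

At z = 14 mm: the cylinder is absent (z outside [0, 12]); the cube at (-0.5, 2.5) is present — its section is the full 9×29.5 rectangle; Combining (union): only the 9×29.5 cube at (-0.5, 2.5) is present, so the union is just that shape — 1 connected region. The outline is a single polygon with 4 vertices. Extrusion per mm of travel: 0.25 × 0.25 / (π × 0.875²) = 0.025984. Accumulating E over each segment gives final E = 2.0008.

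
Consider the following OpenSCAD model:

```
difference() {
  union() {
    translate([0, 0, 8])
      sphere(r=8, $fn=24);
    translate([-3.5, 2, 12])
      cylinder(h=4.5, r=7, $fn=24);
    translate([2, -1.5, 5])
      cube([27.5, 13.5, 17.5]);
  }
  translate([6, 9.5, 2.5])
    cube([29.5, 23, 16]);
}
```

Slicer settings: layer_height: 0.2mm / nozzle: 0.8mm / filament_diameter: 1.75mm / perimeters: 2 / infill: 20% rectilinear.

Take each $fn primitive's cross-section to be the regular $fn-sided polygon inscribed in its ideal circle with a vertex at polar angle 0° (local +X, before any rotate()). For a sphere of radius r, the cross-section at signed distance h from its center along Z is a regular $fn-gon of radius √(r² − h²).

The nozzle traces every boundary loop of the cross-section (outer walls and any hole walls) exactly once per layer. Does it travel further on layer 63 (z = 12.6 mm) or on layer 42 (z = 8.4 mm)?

Layer 63 (z = 12.6): the r=8 sphere contributes a regular 24-gon of circumradius √(8²−4.6²) = 6.545 (perimeter = 2·24·6.545·sin(180°/24) = 41.01 mm); the cylinder at (-3.5, 2): section is a regular 24-gon, circumradius r=7 (perimeter = 2·24·7.000·sin(180°/24) = 43.86 mm); the 27.5×13.5 cube at (2, -1.5) contributes its full rectangle (perimeter 82.00 mm); Taking the union: the regions partially overlap (shared area 115.93 mm²), so the edge portions inside another operand are dropped and the merged outline is re-measured after clipping — boundary = 110.87 mm; the cube at (6, 9.5) is present — its section is the full 29.5×23 rectangle (perimeter 105.00 mm); Subtracting the remaining from the first: starting from that combined region, the 29.5×23 cube at (6, 9.5) partially overlaps it — only the 58.75 mm² overlap (of its 678.50 mm²) is removed, clipping the outline — boundary = 110.87 mm. So its perimeter = 110.87 mm. Layer 42 (z = 8.4): the r=8 sphere contributes a regular 24-gon of circumradius √(8²−0.4²) = 7.990 (perimeter = 2·24·7.990·sin(180°/24) = 50.06 mm); the cylinder at (-3.5, 2) is absent (z outside [12, 16.5]); the 27.5×13.5 cube at (2, -1.5) contributes its full rectangle (perimeter 82.00 mm); Merging all regions: the regions partially overlap (shared area 42.69 mm²), so the edge portions inside another operand are dropped and the merged outline is re-measured after clipping — boundary = 105.03 mm; the cube at (6, 9.5) (footprint 29.5×23) is included at this height (perimeter 105.00 mm); Taking the first minus the rest: starting from the result so far, the 29.5×23 cube at (6, 9.5) partially overlaps it — only the 58.75 mm² overlap (of its 678.50 mm²) is removed, clipping the outline — boundary = 105.03 mm. So its perimeter = 105.03 mm. Layer 63 is larger (110.87 vs 105.03 mm).

layer 63 (z = 12.6 mm)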